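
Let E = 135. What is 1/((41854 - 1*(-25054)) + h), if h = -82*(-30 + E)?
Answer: 1/58298 ≈ 1.7153e-5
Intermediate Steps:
h = -8610 (h = -82*(-30 + 135) = -82*105 = -8610)
1/((41854 - 1*(-25054)) + h) = 1/((41854 - 1*(-25054)) - 8610) = 1/((41854 + 25054) - 8610) = 1/(66908 - 8610) = 1/58298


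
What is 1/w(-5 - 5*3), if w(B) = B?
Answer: -1/20 ≈ -0.050000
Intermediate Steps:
1/w(-5 - 5*3) = 1/(-5 - 5*3) = 1/(-5 - 15) = 1/(-20) = -1/20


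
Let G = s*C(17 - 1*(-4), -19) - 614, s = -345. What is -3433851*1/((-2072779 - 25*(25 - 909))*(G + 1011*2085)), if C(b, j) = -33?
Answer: 3433851/4344785901374 ≈ 7.9034e-7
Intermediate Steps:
G = 10771 (G = -345*(-33) - 614 = 11385 - 614 = 10771)
-3433851*1/((-2072779 - 25*(25 - 909))*(G + 1011*2085)) = -3433851*1/((-2072779 - 25*(25 - 909))*(10771 + 1011*2085)) = -3433851*1/((-2072779 - 25*(-884))*(10771 + 2107935)) = -3433851*1/(2118706*(-2072779 + 22100)) = -3433851/((-2050679*2118706)) = -3433851/(-4344785901374) = -3433851*(-1/4344785901374) = 3433851/4344785901374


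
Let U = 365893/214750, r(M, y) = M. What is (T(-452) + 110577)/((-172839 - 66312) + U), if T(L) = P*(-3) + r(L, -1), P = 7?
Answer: -23644834000/51357311357 ≈ -0.46040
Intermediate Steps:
T(L) = -21 + L (T(L) = 7*(-3) + L = -21 + L)
U = 365893/214750 (U = 365893*(1/214750) = 365893/214750 ≈ 1.7038)
(T(-452) + 110577)/((-172839 - 66312) + U) = ((-21 - 452) + 110577)/((-172839 - 66312) + 365893/214750) = (-473 + 110577)/(-239151 + 365893/214750) = 110104/(-51357311357/214750) = 110104*(-214750/51357311357) = -23644834000/51357311357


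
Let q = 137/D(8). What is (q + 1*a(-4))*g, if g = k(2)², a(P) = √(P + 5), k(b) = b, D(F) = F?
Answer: 145/2 ≈ 72.500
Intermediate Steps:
q = 137/8 ≈ 17.125
a(P) = √(5 + P)
g = 4 (g = 2² = 4)
(q + 1*a(-4))*g = (137/8 + 1*√(5 - 4))*4 = (137/8 + 1*√1)*4 = (137/8 + 1*1)*4 = (137/8 + 1)*4 = (145/8)*4 = 145/2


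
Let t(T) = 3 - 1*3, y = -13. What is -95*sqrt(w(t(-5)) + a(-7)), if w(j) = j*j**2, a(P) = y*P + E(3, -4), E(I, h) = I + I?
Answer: -95*sqrt(97) ≈ -935.64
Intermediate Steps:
E(I, h) = 2*I
a(P) = 6 - 13*P (a(P) = -13*P + 2*3 = -13*P + 6 = 6 - 13*P)
t(T) = 0 (t(T) = 3 - 3 = 0)
w(j) = j**3
-95*sqrt(w(t(-5)) + a(-7)) = -95*sqrt(0**3 + (6 - 13*(-7))) = -95*sqrt(0 + (6 + 91)) = -95*sqrt(0 + 97) = -95*sqrt(97)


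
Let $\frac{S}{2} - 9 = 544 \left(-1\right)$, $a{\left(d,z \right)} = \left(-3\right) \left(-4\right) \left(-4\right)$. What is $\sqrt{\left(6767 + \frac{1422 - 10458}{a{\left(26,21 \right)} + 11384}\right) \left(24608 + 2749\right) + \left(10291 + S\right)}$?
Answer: $\frac{\sqrt{1486739270088098}}{2834} \approx 13606.0$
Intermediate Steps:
$a{\left(d,z \right)} = -48$ ($a{\left(d,z \right)} = 12 \left(-4\right) = -48$)
$S = -1070$ ($S = 18 + 2 \cdot 544 \left(-1\right) = 18 + 2 \left(-544\right) = 18 - 1088 = -1070$)
$\sqrt{\left(6767 + \frac{1422 - 10458}{a{\left(26,21 \right)} + 11384}\right) \left(24608 + 2749\right) + \left(10291 + S\right)} = \sqrt{\left(6767 + \frac{1422 - 10458}{-48 + 11384}\right) \left(24608 + 2749\right) + \left(10291 - 1070\right)} = \sqrt{\left(6767 - \frac{9036}{11336}\right) 27357 + 9221} = \sqrt{\left(6767 - \frac{2259}{2834}\right) 27357 + 9221} = \sqrt{\frac{19175419}{2834} \cdot 27357 + 9221} = \sqrt{\frac{524581937583}{2834} + 9221} = \sqrt{\frac{524608069897}{2834}} = \frac{\sqrt{1486739270088098}}{2834}$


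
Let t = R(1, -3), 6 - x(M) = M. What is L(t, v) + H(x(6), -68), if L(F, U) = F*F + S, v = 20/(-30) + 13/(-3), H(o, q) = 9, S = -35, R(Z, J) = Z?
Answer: -25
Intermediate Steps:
x(M) = 6 - M
t = 1
v = -5 (v = 20*(-1/30) + 13*(-1/3) = -2/3 - 13/3 = -5)
L(F, U) = -35 + F**2 (L(F, U) = F*F - 35 = F**2 - 35 = -35 + F**2)
L(t, v) + H(x(6), -68) = (-35 + 1**2) + 9 = (-35 + 1) + 9 = -34 + 9 = -25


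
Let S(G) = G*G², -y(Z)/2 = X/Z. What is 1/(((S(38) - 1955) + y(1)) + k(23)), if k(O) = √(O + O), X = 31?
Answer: 52855/2793650979 - √46/2793650979 ≈ 1.8917e-5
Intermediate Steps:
y(Z) = -62/Z
S(G) = G³
k(O) = √2*√O (k(O) = √(2*O) = √2*√O)
1/(((S(38) - 1955) + y(1)) + k(23)) = 1/(((38³ - 1955) - 62/1) + √2*√23) = 1/(((54872 - 1955) - 62*1) + √46) = 1/((52917 - 62) + √46) = 1/(52855 + √46)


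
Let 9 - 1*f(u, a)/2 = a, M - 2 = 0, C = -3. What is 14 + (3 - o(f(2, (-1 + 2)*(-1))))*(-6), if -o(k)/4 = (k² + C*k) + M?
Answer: -8212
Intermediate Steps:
M = 2 (M = 2 + 0 = 2)
f(u, a) = 18 - 2*a
o(k) = -8 - 4*k² + 12*k (o(k) = -4*((k² - 3*k) + 2) = -4*(2 + k² - 3*k) = -8 - 4*k² + 12*k)
14 + (3 - o(f(2, (-1 + 2)*(-1))))*(-6) = 14 + (3 - (-8 - 4*(18 - 2*(-1 + 2)*(-1))² + 12*(18 - 2*(-1 + 2)*(-1))))*(-6) = 14 + (3 - (-8 - 4*(18 - 2*(-1))² + 12*(18 - 2*(-1))))*(-6) = 14 + (3 - (-8 - 4*(18 + 2)² + 12*(18 + 2)))*(-6) = 14 + (3 - (-8 - 4*20² + 12*20))*(-6) = 14 + (3 - (-8 - 4*400 + 240))*(-6) = 14 + (3 - (-8 - 1600 + 240))*(-6) = 14 + (3 - 1*(-1368))*(-6) = 14 + (3 + 1368)*(-6) = 14 + 1371*(-6) = 14 - 8226 = -8212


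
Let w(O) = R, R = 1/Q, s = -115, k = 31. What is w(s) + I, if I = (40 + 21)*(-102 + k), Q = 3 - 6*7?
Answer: -168910/39 ≈ -4331.0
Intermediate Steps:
Q = -39 (Q = 3 - 42 = -39)
R = -1/39 (R = 1/(-39) = -1/39 ≈ -0.025641)
w(O) = -1/39
I = -4331 (I = (40 + 21)*(-102 + 31) = 61*(-71) = -4331)
w(s) + I = -1/39 - 4331 = -168910/39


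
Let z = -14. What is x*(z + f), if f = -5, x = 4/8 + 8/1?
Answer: -323/2 ≈ -161.50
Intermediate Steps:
x = 17/2 (x = 4*(⅛) + 8*1 = ½ + 8 = 17/2 ≈ 8.5000)
x*(z + f) = 17*(-14 - 5)/2 = (17/2)*(-19) = -323/2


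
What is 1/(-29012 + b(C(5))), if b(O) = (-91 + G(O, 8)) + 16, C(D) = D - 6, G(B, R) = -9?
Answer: -1/29096 ≈ -3.4369e-5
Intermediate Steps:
C(D) = -6 + D
b(O) = -84 (b(O) = (-91 - 9) + 16 = -100 + 16 = -84)
1/(-29012 + b(C(5))) = 1/(-29012 - 84) = 1/(-29096) = -1/29096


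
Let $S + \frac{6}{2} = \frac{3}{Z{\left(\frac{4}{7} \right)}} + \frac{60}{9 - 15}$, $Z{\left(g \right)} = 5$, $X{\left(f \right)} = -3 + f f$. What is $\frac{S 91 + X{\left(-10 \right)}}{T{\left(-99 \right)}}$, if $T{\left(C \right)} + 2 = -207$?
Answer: $\frac{5157}{1045} \approx 4.9349$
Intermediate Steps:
$X{\left(f \right)} = -3 + f^{2}$
$T{\left(C \right)} = -209$ ($T{\left(C \right)} = -2 - 207 = -209$)
$S = - \frac{62}{5}$ ($S = -3 + \left(\frac{3}{5} + \frac{60}{9 - 15}\right) = -3 + \left(3 \cdot \frac{1}{5} + \frac{60}{-6}\right) = -3 + \left(\frac{3}{5} + 60 \left(- \frac{1}{6}\right)\right) = -3 + \left(\frac{3}{5} - 10\right) = -3 - \frac{47}{5} = - \frac{62}{5} \approx -12.4$)
$\frac{S 91 + X{\left(-10 \right)}}{T{\left(-99 \right)}} = \frac{\left(- \frac{62}{5}\right) 91 - \left(3 - \left(-10\right)^{2}\right)}{-209} = \left(- \frac{5642}{5} + \left(-3 + 100\right)\right) \left(- \frac{1}{209}\right) = \left(- \frac{5642}{5} + 97\right) \left(- \frac{1}{209}\right) = \left(- \frac{5157}{5}\right) \left(- \frac{1}{209}\right) = \frac{5157}{1045}$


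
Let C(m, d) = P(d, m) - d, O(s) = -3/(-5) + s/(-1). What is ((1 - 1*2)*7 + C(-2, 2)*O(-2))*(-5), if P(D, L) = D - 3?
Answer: 74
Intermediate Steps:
P(D, L) = -3 + D
O(s) = ⅗ - s (O(s) = -3*(-⅕) + s*(-1) = ⅗ - s)
C(m, d) = -3 (C(m, d) = (-3 + d) - d = -3)
((1 - 1*2)*7 + C(-2, 2)*O(-2))*(-5) = ((1 - 1*2)*7 - 3*(⅗ - 1*(-2)))*(-5) = ((1 - 2)*7 - 3*(⅗ + 2))*(-5) = (-1*7 - 3*13/5)*(-5) = (-7 - 39/5)*(-5) = -74/5*(-5) = 74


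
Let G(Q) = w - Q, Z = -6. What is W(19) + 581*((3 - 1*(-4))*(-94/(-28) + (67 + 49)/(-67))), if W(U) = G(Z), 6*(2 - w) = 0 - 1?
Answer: 1330679/201 ≈ 6620.3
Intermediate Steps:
w = 13/6 (w = 2 - (0 - 1)/6 = 2 - 1/6*(-1) = 2 + 1/6 = 13/6 ≈ 2.1667)
G(Q) = 13/6 - Q
W(U) = 49/6 (W(U) = 13/6 - 1*(-6) = 13/6 + 6 = 49/6)
W(19) + 581*((3 - 1*(-4))*(-94/(-28) + (67 + 49)/(-67))) = 49/6 + 581*((3 - 1*(-4))*(-94/(-28) + (67 + 49)/(-67))) = 49/6 + 581*((3 + 4)*(-94*(-1/28) + 116*(-1/67))) = 49/6 + 581*(7*(47/14 - 116/67)) = 49/6 + 581*(7*(1525/938)) = 49/6 + 581*(1525/134) = 49/6 + 886025/134 = 1330679/201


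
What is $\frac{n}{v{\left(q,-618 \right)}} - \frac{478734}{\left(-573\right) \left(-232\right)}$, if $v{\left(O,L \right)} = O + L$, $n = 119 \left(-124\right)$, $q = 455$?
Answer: $\frac{313928329}{3611428} \approx 86.926$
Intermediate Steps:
$n = -14756$
$v{\left(O,L \right)} = L + O$
$\frac{n}{v{\left(q,-618 \right)}} - \frac{478734}{\left(-573\right) \left(-232\right)} = - \frac{14756}{-618 + 455} - \frac{478734}{\left(-573\right) \left(-232\right)} = - \frac{14756}{-163} - \frac{478734}{132936} = \left(-14756\right) \left(- \frac{1}{163}\right) - \frac{79789}{22156} = \frac{14756}{163} - \frac{79789}{22156} = \frac{313928329}{3611428}$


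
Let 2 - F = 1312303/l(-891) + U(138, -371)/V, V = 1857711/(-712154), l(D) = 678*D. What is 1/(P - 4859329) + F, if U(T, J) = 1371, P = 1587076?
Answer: 216150989723776662815/408027952171092726 ≈ 529.75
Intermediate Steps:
V = -1857711/712154 (V = 1857711*(-1/712154) = -1857711/712154 ≈ -2.6086)
F = 198167125080307/374079833226 (F = 2 - (1312303/((678*(-891))) + 1371/(-1857711/712154)) = 2 - (1312303/(-604098) + 1371*(-712154/1857711)) = 2 - (1312303*(-1/604098) - 325454378/619237) = 2 - (-1312303/604098 - 325454378/619237) = 2 - 1*(-197418965413855/374079833226) = 2 + 197418965413855/374079833226 = 198167125080307/374079833226 ≈ 529.75)
1/(P - 4859329) + F = 1/(1587076 - 4859329) + 198167125080307/374079833226 = 1/(-3272253) + 198167125080307/374079833226 = -1/3272253 + 198167125080307/374079833226 = 216150989723776662815/408027952171092726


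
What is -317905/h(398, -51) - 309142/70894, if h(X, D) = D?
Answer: 11260895414/1807797 ≈ 6229.1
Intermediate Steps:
-317905/h(398, -51) - 309142/70894 = -317905/(-51) - 309142/70894 = -317905*(-1/51) - 309142*1/70894 = 317905/51 - 154571/35447 = 11260895414/1807797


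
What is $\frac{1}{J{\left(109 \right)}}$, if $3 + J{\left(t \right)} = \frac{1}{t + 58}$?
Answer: $- \frac{167}{500} \approx -0.334$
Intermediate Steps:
$J{\left(t \right)} = -3 + \frac{1}{58 + t}$ ($J{\left(t \right)} = -3 + \frac{1}{t + 58} = -3 + \frac{1}{58 + t}$)
$\frac{1}{J{\left(109 \right)}} = \frac{1}{\frac{1}{58 + 109} \left(-173 - 327\right)} = \frac{1}{\frac{1}{167} \left(-173 - 327\right)} = \frac{1}{\frac{1}{167} \left(-500\right)} = \frac{1}{- \frac{500}{167}} = - \frac{167}{500}$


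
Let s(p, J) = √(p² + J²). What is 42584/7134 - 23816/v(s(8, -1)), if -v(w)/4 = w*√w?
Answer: 21292/3567 + 458*65^(¼)/5 ≈ 266.06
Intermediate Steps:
s(p, J) = √(J² + p²)
v(w) = -4*w^(3/2) (v(w) = -4*w*√w = -4*w^(3/2))
42584/7134 - 23816/v(s(8, -1)) = 42584/7134 - 23816*(-1/(4*((-1)² + 8²)^(¾))) = 42584*(1/7134) - 23816*(-1/(4*(1 + 64)^(¾))) = 21292/3567 - 23816*(-65^(¼)/260) = 21292/3567 - (-458)*65^(¼)/5 = 21292/3567 + 458*65^(¼)/5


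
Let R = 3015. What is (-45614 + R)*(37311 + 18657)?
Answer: -2384180832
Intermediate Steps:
(-45614 + R)*(37311 + 18657) = (-45614 + 3015)*(37311 + 18657) = -42599*55968 = -2384180832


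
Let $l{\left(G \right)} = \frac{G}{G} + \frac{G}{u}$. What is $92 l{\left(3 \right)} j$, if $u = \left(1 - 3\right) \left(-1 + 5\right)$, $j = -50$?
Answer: $-2875$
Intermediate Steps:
$u = -8$ ($u = \left(-2\right) 4 = -8$)
$l{\left(G \right)} = 1 - \frac{G}{8}$ ($l{\left(G \right)} = \frac{G}{G} + \frac{G}{-8} = 1 + G \left(- \frac{1}{8}\right) = 1 - \frac{G}{8}$)
$92 l{\left(3 \right)} j = 92 \left(1 - \frac{3}{8}\right) \left(-50\right) = 92 \cdot \frac{5}{8} \left(-50\right) = \frac{115}{2} \left(-50\right) = -2875$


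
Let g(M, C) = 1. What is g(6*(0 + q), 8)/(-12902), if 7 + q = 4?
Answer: -1/12902 ≈ -7.7507e-5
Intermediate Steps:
q = -3 (q = -7 + 4 = -3)
g(6*(0 + q), 8)/(-12902) = 1/(-12902) = 1*(-1/12902) = -1/12902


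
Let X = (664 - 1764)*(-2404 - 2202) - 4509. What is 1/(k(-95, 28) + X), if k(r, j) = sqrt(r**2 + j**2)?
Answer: 5062091/25624765282472 - sqrt(9809)/25624765282472 ≈ 1.9754e-7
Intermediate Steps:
k(r, j) = sqrt(j**2 + r**2)
X = 5062091 (X = -1100*(-4606) - 4509 = 5066600 - 4509 = 5062091)
1/(k(-95, 28) + X) = 1/(sqrt(28**2 + (-95)**2) + 5062091) = 1/(sqrt(784 + 9025) + 5062091) = 1/(sqrt(9809) + 5062091) = 1/(5062091 + sqrt(9809))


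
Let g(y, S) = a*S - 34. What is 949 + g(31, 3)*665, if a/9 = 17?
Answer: 283574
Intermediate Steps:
a = 153 (a = 9*17 = 153)
g(y, S) = -34 + 153*S (g(y, S) = 153*S - 34 = -34 + 153*S)
949 + g(31, 3)*665 = 949 + (-34 + 153*3)*665 = 949 + (-34 + 459)*665 = 949 + 425*665 = 949 + 282625 = 283574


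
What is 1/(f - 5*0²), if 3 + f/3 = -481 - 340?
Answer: -1/2472 ≈ -0.00040453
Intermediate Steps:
f = -2472 (f = -9 + 3*(-481 - 340) = -9 + 3*(-821) = -9 - 2463 = -2472)
1/(f - 5*0²) = 1/(-2472 - 5*0²) = 1/(-2472 - 5*0) = 1/(-2472 + 0) = 1/(-2472) = -1/2472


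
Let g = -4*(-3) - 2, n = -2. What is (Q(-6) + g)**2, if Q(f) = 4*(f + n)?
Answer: 484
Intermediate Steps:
Q(f) = -8 + 4*f (Q(f) = 4*(f - 2) = 4*(-2 + f) = -8 + 4*f)
g = 10 (g = 12 - 2 = 10)
(Q(-6) + g)**2 = ((-8 + 4*(-6)) + 10)**2 = ((-8 - 24) + 10)**2 = (-32 + 10)**2 = (-22)**2 = 484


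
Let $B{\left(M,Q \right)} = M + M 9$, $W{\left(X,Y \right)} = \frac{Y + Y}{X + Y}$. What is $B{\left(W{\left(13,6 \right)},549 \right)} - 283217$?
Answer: $- \frac{5381003}{19} \approx -2.8321 \cdot 10^{5}$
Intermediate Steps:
$W{\left(X,Y \right)} = \frac{2 Y}{X + Y}$
$B{\left(M,Q \right)} = 10 M$ ($B{\left(M,Q \right)} = M + 9 M = 10 M$)
$B{\left(W{\left(13,6 \right)},549 \right)} - 283217 = 10 \cdot 2 \cdot 6 \frac{1}{13 + 6} - 283217 = 10 \cdot 2 \cdot 6 \cdot \frac{1}{19} - 283217 = 10 \cdot \frac{12}{19} - 283217 = \frac{120}{19} - 283217 = - \frac{5381003}{19}$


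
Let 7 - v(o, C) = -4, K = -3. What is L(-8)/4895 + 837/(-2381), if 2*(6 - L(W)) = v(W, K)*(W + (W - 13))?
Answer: -7406119/23309990 ≈ -0.31772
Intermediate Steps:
v(o, C) = 11 (v(o, C) = 7 - 1*(-4) = 7 + 4 = 11)
L(W) = 155/2 - 11*W (L(W) = 6 - 11*(W + (W - 13))/2 = 6 - 11*(W + (-13 + W))/2 = 6 - 11*(-13 + 2*W)/2 = 6 - (-143 + 22*W)/2 = 6 + (143/2 - 11*W) = 155/2 - 11*W)
L(-8)/4895 + 837/(-2381) = (155/2 - 11*(-8))/4895 + 837/(-2381) = (155/2 + 88)*(1/4895) + 837*(-1/2381) = (331/2)*(1/4895) - 837/2381 = 331/9790 - 837/2381 = -7406119/23309990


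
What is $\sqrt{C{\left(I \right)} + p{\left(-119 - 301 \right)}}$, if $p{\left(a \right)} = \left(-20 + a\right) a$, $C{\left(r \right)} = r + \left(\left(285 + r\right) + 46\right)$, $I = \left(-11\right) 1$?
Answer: $\sqrt{185109} \approx 430.24$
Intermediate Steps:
$I = -11$
$C{\left(r \right)} = 331 + 2 r$ ($C{\left(r \right)} = r + \left(331 + r\right) = 331 + 2 r$)
$p{\left(a \right)} = a \left(-20 + a\right)$
$\sqrt{C{\left(I \right)} + p{\left(-119 - 301 \right)}} = \sqrt{\left(331 + 2 \left(-11\right)\right) + \left(-119 - 301\right) \left(-20 - 420\right)} = \sqrt{\left(331 - 22\right) + \left(-119 - 301\right) \left(-20 - 420\right)} = \sqrt{309 - 420 \left(-20 - 420\right)} = \sqrt{309 - -184800} = \sqrt{309 + 184800} = \sqrt{185109}$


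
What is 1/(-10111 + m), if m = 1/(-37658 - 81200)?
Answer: -118858/1201773239 ≈ -9.8902e-5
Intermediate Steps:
m = -1/118858 (m = 1/(-118858) = -1/118858 ≈ -8.4134e-6)
1/(-10111 + m) = 1/(-10111 - 1/118858) = 1/(-1201773239/118858) = -118858/1201773239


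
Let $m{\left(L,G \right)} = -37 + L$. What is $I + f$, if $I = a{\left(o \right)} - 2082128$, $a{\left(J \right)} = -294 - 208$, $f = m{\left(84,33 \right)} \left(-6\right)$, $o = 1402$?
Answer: $-2082912$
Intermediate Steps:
$f = -282$ ($f = \left(-37 + 84\right) \left(-6\right) = 47 \left(-6\right) = -282$)
$a{\left(J \right)} = -502$
$I = -2082630$ ($I = -502 - 2082128 = -2082630$)
$I + f = -2082630 - 282 = -2082912$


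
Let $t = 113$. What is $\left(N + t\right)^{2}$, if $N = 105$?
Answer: $47524$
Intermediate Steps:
$\left(N + t\right)^{2} = \left(105 + 113\right)^{2} = 218^{2} = 47524$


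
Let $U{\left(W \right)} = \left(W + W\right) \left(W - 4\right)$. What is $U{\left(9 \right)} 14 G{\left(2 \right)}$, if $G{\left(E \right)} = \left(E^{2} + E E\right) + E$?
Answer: $12600$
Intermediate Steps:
$G{\left(E \right)} = E + 2 E^{2}$ ($G{\left(E \right)} = \left(E^{2} + E^{2}\right) + E = 2 E^{2} + E = E + 2 E^{2}$)
$U{\left(W \right)} = 2 W \left(-4 + W\right)$
$U{\left(9 \right)} 14 G{\left(2 \right)} = 2 \cdot 9 \left(-4 + 9\right) 14 \cdot 2 \left(1 + 2 \cdot 2\right) = 2 \cdot 9 \cdot 5 \cdot 14 \cdot 2 \left(1 + 4\right) = 90 \cdot 14 \cdot 2 \cdot 5 = 1260 \cdot 10 = 12600$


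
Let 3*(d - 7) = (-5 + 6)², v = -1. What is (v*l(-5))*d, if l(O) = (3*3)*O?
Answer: 330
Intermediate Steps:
d = 22/3 (d = 7 + (-5 + 6)²/3 = 7 + (⅓)*1² = 7 + (⅓)*1 = 7 + ⅓ = 22/3 ≈ 7.3333)
l(O) = 9*O
(v*l(-5))*d = -9*(-5)*(22/3) = -1*(-45)*(22/3) = 45*(22/3) = 330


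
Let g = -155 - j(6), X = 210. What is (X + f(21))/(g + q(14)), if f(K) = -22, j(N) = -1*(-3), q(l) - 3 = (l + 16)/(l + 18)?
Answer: -3008/2465 ≈ -1.2203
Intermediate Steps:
q(l) = 3 + (16 + l)/(18 + l) (q(l) = 3 + (l + 16)/(l + 18) = 3 + (16 + l)/(18 + l))
j(N) = 3
g = -158 (g = -155 - 1*3 = -155 - 3 = -158)
(X + f(21))/(g + q(14)) = (210 - 22)/(-158 + 2*(35 + 2*14)/(18 + 14)) = 188/(-158 + 2*(35 + 28)/32) = 188/(-158 + 2*(1/32)*63) = 188/(-158 + 63/16) = 188/(-2465/16) = 188*(-16/2465) = -3008/2465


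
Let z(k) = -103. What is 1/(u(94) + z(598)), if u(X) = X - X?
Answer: -1/103 ≈ -0.0097087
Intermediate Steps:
u(X) = 0
1/(u(94) + z(598)) = 1/(0 - 103) = 1/(-103) = -1/103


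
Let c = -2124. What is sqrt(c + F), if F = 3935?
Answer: sqrt(1811) ≈ 42.556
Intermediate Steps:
sqrt(c + F) = sqrt(-2124 + 3935) = sqrt(1811)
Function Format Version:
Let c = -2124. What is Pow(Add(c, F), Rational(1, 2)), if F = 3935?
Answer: Pow(1811, Rational(1, 2)) ≈ 42.556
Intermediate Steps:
Pow(Add(c, F), Rational(1, 2)) = Pow(Add(-2124, 3935), Rational(1, 2)) = Pow(1811, Rational(1, 2))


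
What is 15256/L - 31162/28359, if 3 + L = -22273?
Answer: -281702404/157931271 ≈ -1.7837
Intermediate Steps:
L = -22276 (L = -3 - 22273 = -22276)
15256/L - 31162/28359 = 15256/(-22276) - 31162/28359 = 15256*(-1/22276) - 31162*1/28359 = -3814/5569 - 31162/28359 = -281702404/157931271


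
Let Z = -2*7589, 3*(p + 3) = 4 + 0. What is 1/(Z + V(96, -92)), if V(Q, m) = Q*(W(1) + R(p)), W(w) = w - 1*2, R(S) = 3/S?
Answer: -5/77234 ≈ -6.4738e-5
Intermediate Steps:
p = -5/3 (p = -3 + (4 + 0)/3 = -3 + (⅓)*4 = -3 + 4/3 = -5/3 ≈ -1.6667)
Z = -15178
W(w) = -2 + w (W(w) = w - 2 = -2 + w)
V(Q, m) = -14*Q/5 (V(Q, m) = Q*((-2 + 1) + 3/(-5/3)) = Q*(-1 + 3*(-⅗)) = Q*(-1 - 9/5) = Q*(-14/5) = -14*Q/5)
1/(Z + V(96, -92)) = 1/(-15178 - 14/5*96) = 1/(-15178 - 1344/5) = 1/(-77234/5) = -5/77234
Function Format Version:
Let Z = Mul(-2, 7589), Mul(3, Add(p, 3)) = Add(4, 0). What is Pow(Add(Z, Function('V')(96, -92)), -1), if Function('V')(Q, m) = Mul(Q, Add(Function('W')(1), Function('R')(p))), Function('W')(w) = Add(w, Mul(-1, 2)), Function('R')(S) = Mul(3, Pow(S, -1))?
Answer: Rational(-5, 77234) ≈ -6.4738e-5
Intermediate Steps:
p = Rational(-5, 3) (p = Add(-3, Mul(Rational(1, 3), Add(4, 0))) = Add(-3, Mul(Rational(1, 3), 4)) = Add(-3, Rational(4, 3)) = Rational(-5, 3) ≈ -1.6667)
Z = -15178
Function('W')(w) = Add(-2, w) (Function('W')(w) = Add(w, -2) = Add(-2, w))
Function('V')(Q, m) = Mul(Rational(-14, 5), Q) (Function('V')(Q, m) = Mul(Q, Add(Add(-2, 1), Mul(3, Pow(Rational(-5, 3), -1)))) = Mul(Q, Add(-1, Mul(3, Rational(-3, 5)))) = Mul(Q, Add(-1, Rational(-9, 5))) = Mul(Q, Rational(-14, 5)) = Mul(Rational(-14, 5), Q))
Pow(Add(Z, Function('V')(96, -92)), -1) = Pow(Add(-15178, Mul(Rational(-14, 5), 96)), -1) = Pow(Add(-15178, Rational(-1344, 5)), -1) = Pow(Rational(-77234, 5), -1) = Rational(-5, 77234)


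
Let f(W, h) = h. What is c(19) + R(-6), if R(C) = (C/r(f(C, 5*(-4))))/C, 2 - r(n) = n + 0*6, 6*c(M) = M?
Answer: 106/33 ≈ 3.2121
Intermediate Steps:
c(M) = M/6
r(n) = 2 - n (r(n) = 2 - (n + 0*6) = 2 - (n + 0) = 2 - n)
R(C) = 1/22 (R(C) = (C/(2 - 5*(-4)))/C = (C/(2 - 1*(-20)))/C = (C/(2 + 20))/C = (C/22)/C = 1/22)
c(19) + R(-6) = (1/6)*19 + 1/22 = 19/6 + 1/22 = 106/33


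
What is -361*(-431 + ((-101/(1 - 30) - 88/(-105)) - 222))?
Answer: 713057308/3045 ≈ 2.3417e+5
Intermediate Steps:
-361*(-431 + ((-101/(1 - 30) - 88/(-105)) - 222)) = -361*(-431 + ((-101/(-29) - 88*(-1/105)) - 222)) = -361*(-431 + ((-101*(-1/29) + 88/105) - 222)) = -361*(-431 + ((101/29 + 88/105) - 222)) = -361*(-431 + (13157/3045 - 222)) = -361*(-431 - 662833/3045) = -361*(-1975228/3045) = 713057308/3045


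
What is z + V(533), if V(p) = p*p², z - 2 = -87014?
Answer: 151332425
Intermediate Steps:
z = -87012 (z = 2 - 87014 = -87012)
V(p) = p³
z + V(533) = -87012 + 533³ = -87012 + 151419437 = 151332425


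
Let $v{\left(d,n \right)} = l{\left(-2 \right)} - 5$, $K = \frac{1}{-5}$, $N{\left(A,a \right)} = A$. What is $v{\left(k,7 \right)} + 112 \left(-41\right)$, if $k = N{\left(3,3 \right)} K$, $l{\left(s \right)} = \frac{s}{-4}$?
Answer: $- \frac{9193}{2} \approx -4596.5$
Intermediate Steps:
$K = - \frac{1}{5} \approx -0.2$
$l{\left(s \right)} = - \frac{s}{4}$ ($l{\left(s \right)} = s \left(- \frac{1}{4}\right) = - \frac{s}{4}$)
$k = - \frac{3}{5}$ ($k = 3 \left(- \frac{1}{5}\right) = - \frac{3}{5} \approx -0.6$)
$v{\left(d,n \right)} = - \frac{9}{2}$ ($v{\left(d,n \right)} = \left(- \frac{1}{4}\right) \left(-2\right) - 5 = \frac{1}{2} - 5 = - \frac{9}{2}$)
$v{\left(k,7 \right)} + 112 \left(-41\right) = - \frac{9}{2} + 112 \left(-41\right) = - \frac{9}{2} - 4592 = - \frac{9193}{2}$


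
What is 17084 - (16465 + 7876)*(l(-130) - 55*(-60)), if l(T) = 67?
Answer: -81939063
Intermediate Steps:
17084 - (16465 + 7876)*(l(-130) - 55*(-60)) = 17084 - (16465 + 7876)*(67 - 55*(-60)) = 17084 - 24341*(67 + 3300) = 17084 - 24341*3367 = 17084 - 1*81956147 = 17084 - 81956147 = -81939063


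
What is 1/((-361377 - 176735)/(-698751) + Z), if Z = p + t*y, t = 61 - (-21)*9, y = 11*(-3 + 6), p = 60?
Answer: 698751/5807158922 ≈ 0.00012033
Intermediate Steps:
y = 33 (y = 11*3 = 33)
t = 250 (t = 61 - 1*(-189) = 61 + 189 = 250)
Z = 8310 (Z = 60 + 250*33 = 60 + 8250 = 8310)
1/((-361377 - 176735)/(-698751) + Z) = 1/((-361377 - 176735)/(-698751) + 8310) = 1/(-538112*(-1/698751) + 8310) = 1/(538112/698751 + 8310) = 1/(5807158922/698751) = 698751/5807158922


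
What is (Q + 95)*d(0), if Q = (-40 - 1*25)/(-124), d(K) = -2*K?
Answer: 0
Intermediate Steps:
Q = 65/124 (Q = (-40 - 25)*(-1/124) = -65*(-1/124) = 65/124 ≈ 0.52419)
(Q + 95)*d(0) = (65/124 + 95)*(-2*0) = (11845/124)*0 = 0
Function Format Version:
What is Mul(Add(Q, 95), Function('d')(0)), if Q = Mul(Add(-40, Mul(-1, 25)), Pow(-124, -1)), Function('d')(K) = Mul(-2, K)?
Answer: 0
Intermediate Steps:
Q = Rational(65, 124) (Q = Mul(Add(-40, -25), Rational(-1, 124)) = Mul(-65, Rational(-1, 124)) = Rational(65, 124) ≈ 0.52419)
Mul(Add(Q, 95), Function('d')(0)) = Mul(Add(Rational(65, 124), 95), Mul(-2, 0)) = Mul(Rational(11845, 124), 0) = 0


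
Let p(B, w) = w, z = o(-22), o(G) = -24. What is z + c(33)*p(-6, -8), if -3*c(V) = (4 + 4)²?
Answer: 440/3 ≈ 146.67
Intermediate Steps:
z = -24
c(V) = -64/3 (c(V) = -(4 + 4)²/3 = -⅓*8² = -⅓*64 = -64/3)
z + c(33)*p(-6, -8) = -24 - 64/3*(-8) = -24 + 512/3 = 440/3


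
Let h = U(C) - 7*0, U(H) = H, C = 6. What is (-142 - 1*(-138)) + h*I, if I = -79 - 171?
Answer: -1504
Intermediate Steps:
I = -250
h = 6 (h = 6 - 7*0 = 6 + 0 = 6)
(-142 - 1*(-138)) + h*I = (-142 - 1*(-138)) + 6*(-250) = (-142 + 138) - 1500 = -4 - 1500 = -1504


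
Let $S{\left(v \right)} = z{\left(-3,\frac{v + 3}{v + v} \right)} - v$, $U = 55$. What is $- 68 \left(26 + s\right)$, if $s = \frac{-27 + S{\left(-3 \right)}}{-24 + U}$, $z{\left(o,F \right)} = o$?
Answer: $- \frac{52972}{31} \approx -1708.8$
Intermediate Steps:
$S{\left(v \right)} = -3 - v$
$s = - \frac{27}{31}$ ($s = \frac{-27 - 0}{-24 + 55} = \frac{-27 + \left(-3 + 3\right)}{31} = \left(-27 + 0\right) \frac{1}{31} = \left(-27\right) \frac{1}{31} = - \frac{27}{31} \approx -0.87097$)
$- 68 \left(26 + s\right) = - 68 \left(26 - \frac{27}{31}\right) = \left(-68\right) \frac{779}{31} = - \frac{52972}{31}$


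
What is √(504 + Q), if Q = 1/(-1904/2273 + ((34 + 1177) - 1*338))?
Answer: √79229159275481/396485 ≈ 22.450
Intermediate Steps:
Q = 2273/1982425 (Q = 1/(-1904*1/2273 + (1211 - 338)) = 1/(-1904/2273 + 873) = 1/(1982425/2273) = 2273/1982425 ≈ 0.0011466)
√(504 + Q) = √(504 + 2273/1982425) = √(999144473/1982425) = √79229159275481/396485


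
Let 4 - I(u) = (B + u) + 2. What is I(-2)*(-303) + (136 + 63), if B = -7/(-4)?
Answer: -1931/4 ≈ -482.75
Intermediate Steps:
B = 7/4 (B = -7*(-¼) = 7/4 ≈ 1.7500)
I(u) = ¼ - u (I(u) = 4 - ((7/4 + u) + 2) = 4 - (15/4 + u) = 4 + (-15/4 - u) = ¼ - u)
I(-2)*(-303) + (136 + 63) = (¼ - 1*(-2))*(-303) + (136 + 63) = (¼ + 2)*(-303) + 199 = (9/4)*(-303) + 199 = -2727/4 + 199 = -1931/4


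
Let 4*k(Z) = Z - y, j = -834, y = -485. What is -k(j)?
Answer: 349/4 ≈ 87.250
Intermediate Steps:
k(Z) = 485/4 + Z/4 (k(Z) = (Z - 1*(-485))/4 = (Z + 485)/4 = (485 + Z)/4 = 485/4 + Z/4)
-k(j) = -(485/4 + (¼)*(-834)) = -(485/4 - 417/2) = -1*(-349/4) = 349/4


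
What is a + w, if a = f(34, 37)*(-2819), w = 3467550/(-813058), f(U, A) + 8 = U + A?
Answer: -72200064588/406529 ≈ -1.7760e+5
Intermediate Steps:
f(U, A) = -8 + A + U (f(U, A) = -8 + (U + A) = -8 + (A + U) = -8 + A + U)
w = -1733775/406529 (w = 3467550*(-1/813058) = -1733775/406529 ≈ -4.2648)
a = -177597 (a = (-8 + 37 + 34)*(-2819) = 63*(-2819) = -177597)
a + w = -177597 - 1733775/406529 = -72200064588/406529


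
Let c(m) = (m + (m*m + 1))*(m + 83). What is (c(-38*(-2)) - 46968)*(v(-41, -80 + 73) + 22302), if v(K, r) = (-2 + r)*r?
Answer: 19763033535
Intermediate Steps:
c(m) = (83 + m)*(1 + m + m²) (c(m) = (m + (m² + 1))*(83 + m) = (m + (1 + m²))*(83 + m) = (1 + m + m²)*(83 + m) = (83 + m)*(1 + m + m²))
v(K, r) = r*(-2 + r)
(c(-38*(-2)) - 46968)*(v(-41, -80 + 73) + 22302) = ((83 + (-38*(-2))³ + 84*(-38*(-2)) + 84*(-38*(-2))²) - 46968)*((-80 + 73)*(-2 + (-80 + 73)) + 22302) = ((83 + 76³ + 84*76 + 84*76²) - 46968)*(-7*(-2 - 7) + 22302) = ((83 + 438976 + 6384 + 84*5776) - 46968)*(-7*(-9) + 22302) = ((83 + 438976 + 6384 + 485184) - 46968)*(63 + 22302) = (930627 - 46968)*22365 = 883659*22365 = 19763033535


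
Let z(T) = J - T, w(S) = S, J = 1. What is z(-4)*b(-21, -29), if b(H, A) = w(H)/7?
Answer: -15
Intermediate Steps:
z(T) = 1 - T
b(H, A) = H/7
z(-4)*b(-21, -29) = (1 - 1*(-4))*((⅐)*(-21)) = (1 + 4)*(-3) = 5*(-3) = -15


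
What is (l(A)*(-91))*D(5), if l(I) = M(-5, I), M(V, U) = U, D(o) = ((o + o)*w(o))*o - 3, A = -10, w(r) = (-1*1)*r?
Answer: -230230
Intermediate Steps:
w(r) = -r
D(o) = -3 - 2*o³ (D(o) = ((o + o)*(-o))*o - 3 = ((2*o)*(-o))*o - 3 = (-2*o²)*o - 3 = -2*o³ - 3 = -3 - 2*o³)
l(I) = I
(l(A)*(-91))*D(5) = (-10*(-91))*(-3 - 2*5³) = 910*(-3 - 2*125) = 910*(-3 - 250) = 910*(-253) = -230230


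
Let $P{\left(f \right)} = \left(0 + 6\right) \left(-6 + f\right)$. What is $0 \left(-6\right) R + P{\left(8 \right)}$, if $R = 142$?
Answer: $12$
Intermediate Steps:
$P{\left(f \right)} = -36 + 6 f$ ($P{\left(f \right)} = 6 \left(-6 + f\right) = -36 + 6 f$)
$0 \left(-6\right) R + P{\left(8 \right)} = 0 \left(-6\right) 142 + \left(-36 + 6 \cdot 8\right) = 0 \cdot 142 + \left(-36 + 48\right) = 0 + 12 = 12$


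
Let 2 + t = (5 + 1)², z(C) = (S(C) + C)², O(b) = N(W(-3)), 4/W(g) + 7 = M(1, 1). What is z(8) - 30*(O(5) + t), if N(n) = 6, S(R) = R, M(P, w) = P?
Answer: -944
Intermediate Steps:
W(g) = -⅔ (W(g) = 4/(-7 + 1) = 4/(-6) = 4*(-⅙) = -⅔)
O(b) = 6
z(C) = 4*C² (z(C) = (C + C)² = (2*C)² = 4*C²)
t = 34 (t = -2 + (5 + 1)² = -2 + 6² = -2 + 36 = 34)
z(8) - 30*(O(5) + t) = 4*8² - 30*(6 + 34) = 4*64 - 30*40 = 256 - 1200 = -944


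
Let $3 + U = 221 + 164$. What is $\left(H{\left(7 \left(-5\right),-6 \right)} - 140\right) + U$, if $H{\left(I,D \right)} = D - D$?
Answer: $242$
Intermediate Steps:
$H{\left(I,D \right)} = 0$
$U = 382$ ($U = -3 + \left(221 + 164\right) = -3 + 385 = 382$)
$\left(H{\left(7 \left(-5\right),-6 \right)} - 140\right) + U = \left(0 - 140\right) + 382 = -140 + 382 = 242$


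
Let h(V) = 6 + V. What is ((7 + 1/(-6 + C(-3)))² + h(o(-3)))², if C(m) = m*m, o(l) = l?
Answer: 261121/81 ≈ 3223.7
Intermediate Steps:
C(m) = m²
((7 + 1/(-6 + C(-3)))² + h(o(-3)))² = ((7 + 1/(-6 + (-3)²))² + (6 - 3))² = ((7 + 1/(-6 + 9))² + 3)² = ((7 + 1/3)² + 3)² = ((7 + ⅓)² + 3)² = ((22/3)² + 3)² = (484/9 + 3)² = (511/9)² = 261121/81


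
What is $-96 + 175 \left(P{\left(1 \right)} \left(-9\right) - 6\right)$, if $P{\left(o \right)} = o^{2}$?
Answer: $-2721$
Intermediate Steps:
$-96 + 175 \left(P{\left(1 \right)} \left(-9\right) - 6\right) = -96 + 175 \left(1^{2} \left(-9\right) - 6\right) = -96 + 175 \left(1 \left(-9\right) - 6\right) = -96 + 175 \left(-9 - 6\right) = -96 + 175 \left(-15\right) = -96 - 2625 = -2721$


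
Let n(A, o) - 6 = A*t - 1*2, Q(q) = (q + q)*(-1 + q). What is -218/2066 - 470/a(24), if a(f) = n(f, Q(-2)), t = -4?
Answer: 237741/47518 ≈ 5.0032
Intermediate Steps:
Q(q) = 2*q*(-1 + q) (Q(q) = (2*q)*(-1 + q) = 2*q*(-1 + q))
n(A, o) = 4 - 4*A (n(A, o) = 6 + (A*(-4) - 1*2) = 6 + (-4*A - 2) = 6 + (-2 - 4*A) = 4 - 4*A)
a(f) = 4 - 4*f
-218/2066 - 470/a(24) = -218/2066 - 470/(4 - 4*24) = -218*1/2066 - 470/(4 - 96) = -109/1033 - 470/(-92) = -109/1033 - 470*(-1/92) = -109/1033 + 235/46 = 237741/47518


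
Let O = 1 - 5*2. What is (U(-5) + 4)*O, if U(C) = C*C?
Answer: -261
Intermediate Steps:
U(C) = C²
O = -9 (O = 1 - 10 = -9)
(U(-5) + 4)*O = ((-5)² + 4)*(-9) = (25 + 4)*(-9) = 29*(-9) = -261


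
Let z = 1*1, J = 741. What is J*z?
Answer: 741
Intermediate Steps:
z = 1
J*z = 741*1 = 741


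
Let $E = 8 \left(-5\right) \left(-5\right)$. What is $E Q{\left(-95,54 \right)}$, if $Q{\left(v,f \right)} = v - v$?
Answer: $0$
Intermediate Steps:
$Q{\left(v,f \right)} = 0$
$E = 200$ ($E = \left(-40\right) \left(-5\right) = 200$)
$E Q{\left(-95,54 \right)} = 200 \cdot 0 = 0$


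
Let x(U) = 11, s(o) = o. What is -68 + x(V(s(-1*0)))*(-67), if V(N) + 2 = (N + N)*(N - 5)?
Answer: -805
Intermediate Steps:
V(N) = -2 + 2*N*(-5 + N) (V(N) = -2 + (N + N)*(N - 5) = -2 + (2*N)*(-5 + N) = -2 + 2*N*(-5 + N))
-68 + x(V(s(-1*0)))*(-67) = -68 + 11*(-67) = -68 - 737 = -805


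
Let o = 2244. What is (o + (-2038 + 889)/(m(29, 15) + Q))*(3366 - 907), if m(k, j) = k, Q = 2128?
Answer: 3966497327/719 ≈ 5.5167e+6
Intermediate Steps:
(o + (-2038 + 889)/(m(29, 15) + Q))*(3366 - 907) = (2244 + (-2038 + 889)/(29 + 2128))*(3366 - 907) = (2244 - 1149/2157)*2459 = (2244 - 1149*1/2157)*2459 = (2244 - 383/719)*2459 = (1613053/719)*2459 = 3966497327/719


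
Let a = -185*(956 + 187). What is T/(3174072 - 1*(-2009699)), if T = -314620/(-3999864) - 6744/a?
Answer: 865769027/40596186231070690 ≈ 2.1326e-8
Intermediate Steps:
a = -211455 (a = -185*1143 = -211455)
T = 865769027/7831400390 (T = -314620/(-3999864) - 6744/(-211455) = -314620*(-1/3999864) - 6744*(-1/211455) = 78655/999966 + 2248/70485 = 865769027/7831400390 ≈ 0.11055)
T/(3174072 - 1*(-2009699)) = 865769027/(7831400390*(3174072 - 1*(-2009699))) = 865769027/(7831400390*(3174072 + 2009699)) = (865769027/7831400390)/5183771 = (865769027/7831400390)*(1/5183771) = 865769027/40596186231070690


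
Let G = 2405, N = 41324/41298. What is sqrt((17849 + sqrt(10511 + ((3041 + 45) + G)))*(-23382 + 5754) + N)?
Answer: sqrt(-134157506755958934 - 22548743433684*sqrt(1778))/20649 ≈ 17801.0*I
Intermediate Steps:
N = 20662/20649 (N = 41324*(1/41298) = 20662/20649 ≈ 1.0006)
sqrt((17849 + sqrt(10511 + ((3041 + 45) + G)))*(-23382 + 5754) + N) = sqrt((17849 + sqrt(10511 + ((3041 + 45) + 2405)))*(-23382 + 5754) + 20662/20649) = sqrt((17849 + sqrt(10511 + (3086 + 2405)))*(-17628) + 20662/20649) = sqrt((17849 + sqrt(10511 + 5491))*(-17628) + 20662/20649) = sqrt((17849 + sqrt(16002))*(-17628) + 20662/20649) = sqrt((17849 + 3*sqrt(1778))*(-17628) + 20662/20649) = sqrt((-314642172 - 52884*sqrt(1778)) + 20662/20649) = sqrt(-6497046188966/20649 - 52884*sqrt(1778))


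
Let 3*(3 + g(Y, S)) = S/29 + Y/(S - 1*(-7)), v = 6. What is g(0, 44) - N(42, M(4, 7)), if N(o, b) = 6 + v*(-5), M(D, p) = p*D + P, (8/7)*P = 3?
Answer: 1871/87 ≈ 21.506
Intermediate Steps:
P = 21/8 (P = (7/8)*3 = 21/8 ≈ 2.6250)
M(D, p) = 21/8 + D*p (M(D, p) = p*D + 21/8 = D*p + 21/8 = 21/8 + D*p)
N(o, b) = -24 (N(o, b) = 6 + 6*(-5) = 6 - 30 = -24)
g(Y, S) = -3 + S/87 + Y/(3*(7 + S)) (g(Y, S) = -3 + (S/29 + Y/(S - 1*(-7)))/3 = -3 + (S*(1/29) + Y/(S + 7))/3 = -3 + (S/29 + Y/(7 + S))/3 = -3 + (S/87 + Y/(3*(7 + S))) = -3 + S/87 + Y/(3*(7 + S)))
g(0, 44) - N(42, M(4, 7)) = (-1827 + 44² - 254*44 + 29*0)/(87*(7 + 44)) - 1*(-24) = (1/87)*(-1827 + 1936 - 11176 + 0)/51 + 24 = (1/87)*(1/51)*(-11067) + 24 = -217/87 + 24 = 1871/87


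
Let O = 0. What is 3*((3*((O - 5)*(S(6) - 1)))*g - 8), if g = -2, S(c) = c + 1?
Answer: 516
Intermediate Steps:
S(c) = 1 + c
3*((3*((O - 5)*(S(6) - 1)))*g - 8) = 3*((3*((0 - 5)*((1 + 6) - 1)))*(-2) - 8) = 3*((3*(-5*(7 - 1)))*(-2) - 8) = 3*((3*(-5*6))*(-2) - 8) = 3*((3*(-30))*(-2) - 8) = 3*(-90*(-2) - 8) = 3*(180 - 8) = 3*172 = 516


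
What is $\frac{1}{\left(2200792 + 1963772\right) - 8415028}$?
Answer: $- \frac{1}{4250464} \approx -2.3527 \cdot 10^{-7}$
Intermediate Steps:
$\frac{1}{\left(2200792 + 1963772\right) - 8415028} = \frac{1}{4164564 - 8415028} = \frac{1}{-4250464} = - \frac{1}{4250464}$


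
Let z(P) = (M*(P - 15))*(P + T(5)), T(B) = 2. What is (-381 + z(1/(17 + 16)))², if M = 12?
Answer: 73275783025/131769 ≈ 5.5609e+5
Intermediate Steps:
z(P) = (-180 + 12*P)*(2 + P) (z(P) = (12*(P - 15))*(P + 2) = (12*(-15 + P))*(2 + P) = (-180 + 12*P)*(2 + P))
(-381 + z(1/(17 + 16)))² = (-381 + (-360 - 156/(17 + 16) + 12*(1/(17 + 16))²))² = (-381 + (-360 - 156/33 + 12*(1/33)²))² = (-381 + (-360 - 156*1/33 + 12*(1/33)²))² = (-381 + (-360 - 52/11 + 12*(1/1089)))² = (-381 + (-360 - 52/11 + 4/363))² = (-381 - 132392/363)² = (-270695/363)² = 73275783025/131769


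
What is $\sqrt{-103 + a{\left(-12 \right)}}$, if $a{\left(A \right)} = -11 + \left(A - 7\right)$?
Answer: $i \sqrt{133} \approx 11.533 i$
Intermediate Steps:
$a{\left(A \right)} = -18 + A$ ($a{\left(A \right)} = -11 + \left(-7 + A\right) = -18 + A$)
$\sqrt{-103 + a{\left(-12 \right)}} = \sqrt{-103 - 30} = \sqrt{-133} = i \sqrt{133}$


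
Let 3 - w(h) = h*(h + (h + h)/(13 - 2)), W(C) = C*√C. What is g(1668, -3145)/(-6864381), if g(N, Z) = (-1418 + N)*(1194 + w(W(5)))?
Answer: -2885500/75508191 ≈ -0.038214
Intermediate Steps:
W(C) = C^(3/2)
w(h) = 3 - 13*h²/11 (w(h) = 3 - h*(h + (h + h)/(13 - 2)) = 3 - h*(h + (2*h)/11) = 3 - h*(h + (2*h)*(1/11)) = 3 - h*(h + 2*h/11) = 3 - h*13*h/11 = 3 - 13*h²/11)
g(N, Z) = -16366556/11 + 11542*N/11 (g(N, Z) = (-1418 + N)*(1194 + (3 - 13*(5^(3/2))²/11)) = (-1418 + N)*(1194 + (3 - 13*(5*√5)²/11)) = (-1418 + N)*(1194 + (3 - 13/11*125)) = (-1418 + N)*(1194 + (3 - 1625/11)) = (-1418 + N)*(1194 - 1592/11) = (-1418 + N)*(11542/11) = -16366556/11 + 11542*N/11)
g(1668, -3145)/(-6864381) = (-16366556/11 + (11542/11)*1668)/(-6864381) = (-16366556/11 + 19252056/11)*(-1/6864381) = (2885500/11)*(-1/6864381) = -2885500/75508191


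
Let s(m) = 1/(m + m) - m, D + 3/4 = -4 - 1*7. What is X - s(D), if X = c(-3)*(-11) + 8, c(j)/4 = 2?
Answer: -17241/188 ≈ -91.707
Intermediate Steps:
c(j) = 8 (c(j) = 4*2 = 8)
D = -47/4 (D = -3/4 + (-4 - 1*7) = -3/4 + (-4 - 7) = -3/4 - 11 = -47/4 ≈ -11.750)
X = -80 (X = 8*(-11) + 8 = -88 + 8 = -80)
s(m) = 1/(2*m) - m
X - s(D) = -80 - (1/(2*(-47/4)) - 1*(-47/4)) = -80 - ((1/2)*(-4/47) + 47/4) = -80 - (-2/47 + 47/4) = -80 - 1*2201/188 = -80 - 2201/188 = -17241/188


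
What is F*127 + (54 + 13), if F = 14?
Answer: 1845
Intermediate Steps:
F*127 + (54 + 13) = 14*127 + (54 + 13) = 1778 + 67 = 1845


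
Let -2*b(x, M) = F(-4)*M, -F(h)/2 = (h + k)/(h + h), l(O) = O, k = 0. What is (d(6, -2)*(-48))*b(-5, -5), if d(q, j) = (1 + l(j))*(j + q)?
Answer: -480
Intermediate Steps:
F(h) = -1 (F(h) = -2*(h + 0)/(h + h) = -2*h/(2*h) = -2*h*1/(2*h) = -2*½ = -1)
d(q, j) = (1 + j)*(j + q)
b(x, M) = M/2 (b(x, M) = -(-1)*M/2 = M/2)
(d(6, -2)*(-48))*b(-5, -5) = ((-2 + 6 + (-2)² - 2*6)*(-48))*((½)*(-5)) = ((-2 + 6 + 4 - 12)*(-48))*(-5/2) = -4*(-48)*(-5/2) = 192*(-5/2) = -480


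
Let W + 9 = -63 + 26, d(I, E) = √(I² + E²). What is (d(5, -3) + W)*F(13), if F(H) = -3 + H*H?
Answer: -7636 + 166*√34 ≈ -6668.1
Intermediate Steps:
F(H) = -3 + H²
d(I, E) = √(E² + I²)
W = -46 (W = -9 + (-63 + 26) = -9 - 37 = -46)
(d(5, -3) + W)*F(13) = (√((-3)² + 5²) - 46)*(-3 + 13²) = (√(9 + 25) - 46)*(-3 + 169) = (√34 - 46)*166 = (-46 + √34)*166 = -7636 + 166*√34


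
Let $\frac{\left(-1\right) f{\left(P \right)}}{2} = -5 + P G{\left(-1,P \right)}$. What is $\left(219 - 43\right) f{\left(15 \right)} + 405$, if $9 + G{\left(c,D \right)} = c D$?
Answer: $128885$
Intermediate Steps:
$G{\left(c,D \right)} = -9 + D c$ ($G{\left(c,D \right)} = -9 + c D = -9 + D c$)
$f{\left(P \right)} = 10 - 2 P \left(-9 - P\right)$ ($f{\left(P \right)} = - 2 \left(-5 + P \left(-9 + P \left(-1\right)\right)\right) = - 2 \left(-5 + P \left(-9 - P\right)\right) = 10 - 2 P \left(-9 - P\right)$)
$\left(219 - 43\right) f{\left(15 \right)} + 405 = \left(219 - 43\right) \left(10 + 2 \cdot 15 \left(9 + 15\right)\right) + 405 = 176 \left(10 + 2 \cdot 15 \cdot 24\right) + 405 = 176 \left(10 + 720\right) + 405 = 176 \cdot 730 + 405 = 128480 + 405 = 128885$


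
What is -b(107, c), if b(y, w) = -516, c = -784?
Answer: 516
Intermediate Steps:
-b(107, c) = -1*(-516) = 516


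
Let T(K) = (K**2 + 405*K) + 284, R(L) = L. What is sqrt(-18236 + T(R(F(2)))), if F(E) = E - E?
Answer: 4*I*sqrt(1122) ≈ 133.99*I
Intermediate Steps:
F(E) = 0
T(K) = 284 + K**2 + 405*K
sqrt(-18236 + T(R(F(2)))) = sqrt(-18236 + (284 + 0**2 + 405*0)) = sqrt(-18236 + (284 + 0 + 0)) = sqrt(-18236 + 284) = sqrt(-17952) = 4*I*sqrt(1122)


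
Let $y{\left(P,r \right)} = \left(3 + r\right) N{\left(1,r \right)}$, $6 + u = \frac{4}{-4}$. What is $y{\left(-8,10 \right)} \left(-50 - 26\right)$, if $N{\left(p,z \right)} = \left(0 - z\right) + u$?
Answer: $16796$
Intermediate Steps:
$u = -7$ ($u = -6 + \frac{4}{-4} = -6 + 4 \left(- \frac{1}{4}\right) = -6 - 1 = -7$)
$N{\left(p,z \right)} = -7 - z$ ($N{\left(p,z \right)} = \left(0 - z\right) - 7 = - z - 7 = -7 - z$)
$y{\left(P,r \right)} = \left(-7 - r\right) \left(3 + r\right)$ ($y{\left(P,r \right)} = \left(3 + r\right) \left(-7 - r\right) = \left(-7 - r\right) \left(3 + r\right)$)
$y{\left(-8,10 \right)} \left(-50 - 26\right) = - \left(3 + 10\right) \left(7 + 10\right) \left(-50 - 26\right) = \left(-1\right) 13 \cdot 17 \left(-76\right) = \left(-221\right) \left(-76\right) = 16796$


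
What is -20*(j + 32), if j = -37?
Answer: 100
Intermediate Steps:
-20*(j + 32) = -20*(-37 + 32) = -20*(-5) = 100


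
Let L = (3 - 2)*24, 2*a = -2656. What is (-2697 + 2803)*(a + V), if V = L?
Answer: -138224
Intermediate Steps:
a = -1328 (a = (1/2)*(-2656) = -1328)
L = 24 (L = 1*24 = 24)
V = 24
(-2697 + 2803)*(a + V) = (-2697 + 2803)*(-1328 + 24) = 106*(-1304) = -138224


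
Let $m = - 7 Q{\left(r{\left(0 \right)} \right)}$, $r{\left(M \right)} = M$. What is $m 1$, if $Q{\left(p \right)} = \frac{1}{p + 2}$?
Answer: $- \frac{7}{2} \approx -3.5$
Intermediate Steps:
$Q{\left(p \right)} = \frac{1}{2 + p}$
$m = - \frac{7}{2}$ ($m = - \frac{7}{2 + 0} = - \frac{7}{2} \approx -3.5$)
$m 1 = \left(- \frac{7}{2}\right) 1 = - \frac{7}{2}$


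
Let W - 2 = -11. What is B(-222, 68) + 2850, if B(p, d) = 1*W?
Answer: 2841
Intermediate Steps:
W = -9 (W = 2 - 11 = -9)
B(p, d) = -9 (B(p, d) = 1*(-9) = -9)
B(-222, 68) + 2850 = -9 + 2850 = 2841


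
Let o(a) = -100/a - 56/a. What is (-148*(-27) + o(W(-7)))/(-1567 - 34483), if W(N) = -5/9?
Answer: -10692/90125 ≈ -0.11864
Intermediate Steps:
W(N) = -5/9 (W(N) = -5*⅑ = -5/9)
o(a) = -156/a
(-148*(-27) + o(W(-7)))/(-1567 - 34483) = (-148*(-27) - 156/(-5/9))/(-1567 - 34483) = (3996 - 156*(-9/5))/(-36050) = (3996 + 1404/5)*(-1/36050) = (21384/5)*(-1/36050) = -10692/90125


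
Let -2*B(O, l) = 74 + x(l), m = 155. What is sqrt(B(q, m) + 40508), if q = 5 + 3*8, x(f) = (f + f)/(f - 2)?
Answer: 2*sqrt(26315609)/51 ≈ 201.17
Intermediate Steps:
x(f) = 2*f/(-2 + f) (x(f) = (2*f)/(-2 + f) = 2*f/(-2 + f))
q = 29 (q = 5 + 24 = 29)
B(O, l) = -37 - l/(-2 + l) (B(O, l) = -(74 + 2*l/(-2 + l))/2 = -37 - l/(-2 + l))
sqrt(B(q, m) + 40508) = sqrt(2*(37 - 19*155)/(-2 + 155) + 40508) = sqrt(2*(37 - 2945)/153 + 40508) = sqrt(2*(1/153)*(-2908) + 40508) = sqrt(-5816/153 + 40508) = sqrt(6191908/153) = 2*sqrt(26315609)/51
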